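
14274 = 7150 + 7124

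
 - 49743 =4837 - 54580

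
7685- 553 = 7132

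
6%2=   0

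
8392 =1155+7237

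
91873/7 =91873/7 = 13124.71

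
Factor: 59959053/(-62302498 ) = -1934163/2009758 =- 2^( -1 ) * 3^2 * 7^1  *  11^1*29^(-1 )*2791^1 * 34651^ (-1)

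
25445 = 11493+13952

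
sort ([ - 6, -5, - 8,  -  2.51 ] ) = [ - 8, - 6, - 5, - 2.51]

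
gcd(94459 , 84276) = 1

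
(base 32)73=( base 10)227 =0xe3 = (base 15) 102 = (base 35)6H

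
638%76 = 30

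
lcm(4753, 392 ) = 38024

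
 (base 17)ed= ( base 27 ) 98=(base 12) 18B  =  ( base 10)251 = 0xfb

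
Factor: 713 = 23^1*31^1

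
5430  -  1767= 3663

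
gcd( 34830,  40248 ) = 774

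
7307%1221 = 1202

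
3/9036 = 1/3012  =  0.00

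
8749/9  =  8749/9  =  972.11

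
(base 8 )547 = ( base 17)142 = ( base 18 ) 11H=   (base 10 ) 359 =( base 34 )aj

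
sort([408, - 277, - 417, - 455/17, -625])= [ - 625, - 417 , - 277,  -  455/17, 408] 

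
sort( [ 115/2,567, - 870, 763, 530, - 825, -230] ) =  [ - 870, - 825,-230, 115/2, 530, 567,763 ]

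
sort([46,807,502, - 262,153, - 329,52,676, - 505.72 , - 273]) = [-505.72, - 329, - 273, - 262,46,52,153,502,676,807 ] 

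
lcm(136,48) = 816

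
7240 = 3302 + 3938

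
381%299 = 82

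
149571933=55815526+93756407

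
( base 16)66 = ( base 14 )74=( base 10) 102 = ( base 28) 3I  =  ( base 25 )42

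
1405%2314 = 1405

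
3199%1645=1554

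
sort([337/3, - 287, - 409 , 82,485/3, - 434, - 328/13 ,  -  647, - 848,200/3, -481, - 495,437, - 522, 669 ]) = [ - 848 , - 647, - 522  , -495  , - 481, -434, - 409, - 287, - 328/13,200/3,82, 337/3, 485/3,437, 669] 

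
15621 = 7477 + 8144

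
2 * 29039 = 58078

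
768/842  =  384/421=   0.91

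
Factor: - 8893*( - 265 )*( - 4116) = -9699950820 = - 2^2*3^1*5^1*7^3*53^1*8893^1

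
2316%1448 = 868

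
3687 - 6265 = - 2578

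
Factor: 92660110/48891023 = 2^1*5^1 *37^( - 1 )*  1321379^( - 1) *9266011^1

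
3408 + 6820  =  10228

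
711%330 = 51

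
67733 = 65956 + 1777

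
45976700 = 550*83594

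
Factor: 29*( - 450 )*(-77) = 1004850=2^1 * 3^2*5^2*7^1*11^1*29^1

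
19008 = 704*27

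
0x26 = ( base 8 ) 46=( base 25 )1d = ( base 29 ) 19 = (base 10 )38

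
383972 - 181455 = 202517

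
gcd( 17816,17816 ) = 17816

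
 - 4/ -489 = 4/489 = 0.01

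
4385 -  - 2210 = 6595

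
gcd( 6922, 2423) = 1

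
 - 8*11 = - 88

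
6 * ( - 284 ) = -1704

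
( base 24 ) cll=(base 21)GI3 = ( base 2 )1110100001101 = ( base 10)7437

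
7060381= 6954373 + 106008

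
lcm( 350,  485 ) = 33950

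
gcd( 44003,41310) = 1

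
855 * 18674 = 15966270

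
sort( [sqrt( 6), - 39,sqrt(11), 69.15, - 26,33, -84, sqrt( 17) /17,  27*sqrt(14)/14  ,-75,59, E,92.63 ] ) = [-84,-75, - 39, - 26,sqrt( 17)/17,sqrt( 6), E,sqrt( 11),27*sqrt(14 )/14,33, 59, 69.15,  92.63]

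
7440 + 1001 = 8441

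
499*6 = 2994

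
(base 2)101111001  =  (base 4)11321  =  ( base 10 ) 377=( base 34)b3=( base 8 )571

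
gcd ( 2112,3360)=96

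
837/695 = 1  +  142/695 = 1.20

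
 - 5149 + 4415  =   - 734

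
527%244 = 39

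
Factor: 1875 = 3^1*5^4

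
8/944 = 1/118 = 0.01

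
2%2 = 0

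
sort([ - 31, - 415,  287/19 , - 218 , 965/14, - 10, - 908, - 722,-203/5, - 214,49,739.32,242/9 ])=[-908, - 722, - 415,-218, - 214, - 203/5, - 31, - 10,  287/19 , 242/9, 49,965/14,739.32] 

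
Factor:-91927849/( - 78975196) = 2^( - 2 )*13^1*23^1*73^( - 1)*270463^( - 1)*307451^1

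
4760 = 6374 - 1614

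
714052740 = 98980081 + 615072659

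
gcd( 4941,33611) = 61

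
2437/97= 2437/97= 25.12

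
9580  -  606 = 8974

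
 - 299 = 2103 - 2402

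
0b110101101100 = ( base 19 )99G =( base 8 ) 6554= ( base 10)3436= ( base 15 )1041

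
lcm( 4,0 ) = 0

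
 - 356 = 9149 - 9505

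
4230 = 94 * 45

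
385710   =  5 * 77142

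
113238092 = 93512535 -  - 19725557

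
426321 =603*707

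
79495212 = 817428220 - 737933008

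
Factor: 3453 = 3^1*1151^1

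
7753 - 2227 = 5526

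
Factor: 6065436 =2^2*3^1*13^1 * 59^1*659^1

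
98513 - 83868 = 14645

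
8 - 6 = 2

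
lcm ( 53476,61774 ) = 3582892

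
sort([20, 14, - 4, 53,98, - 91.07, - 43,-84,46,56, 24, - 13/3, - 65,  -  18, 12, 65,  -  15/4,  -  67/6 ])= [ - 91.07 , -84,-65, - 43 ,-18, - 67/6, - 13/3, - 4,  -  15/4 , 12,14,20,24,46,  53,  56, 65,98]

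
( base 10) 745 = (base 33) mj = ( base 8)1351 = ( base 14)3b3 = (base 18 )257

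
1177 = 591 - -586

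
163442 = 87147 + 76295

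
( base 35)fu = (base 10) 555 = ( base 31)HS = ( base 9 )676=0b1000101011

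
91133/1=91133=   91133.00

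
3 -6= - 3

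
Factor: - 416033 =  - 97^1*4289^1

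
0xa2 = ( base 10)162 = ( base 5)1122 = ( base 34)4Q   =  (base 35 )4M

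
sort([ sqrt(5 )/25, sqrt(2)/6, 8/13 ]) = [ sqrt( 5)/25,sqrt (2)/6, 8/13 ]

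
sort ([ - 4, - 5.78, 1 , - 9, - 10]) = [ - 10, - 9, - 5.78, - 4 , 1] 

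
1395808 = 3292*424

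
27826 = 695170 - 667344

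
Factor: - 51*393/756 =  - 2^( - 2)*3^( - 1 )*7^ (  -  1)*17^1*131^1  =  - 2227/84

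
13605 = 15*907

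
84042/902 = 93 + 78/451 = 93.17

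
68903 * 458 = 31557574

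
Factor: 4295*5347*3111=3^1*5^1*17^1* 61^1 * 859^1*5347^1 = 71445250515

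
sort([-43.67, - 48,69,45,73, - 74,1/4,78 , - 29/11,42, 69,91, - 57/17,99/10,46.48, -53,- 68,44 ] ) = [ - 74, - 68,-53, - 48, - 43.67, - 57/17, - 29/11,1/4,99/10,42,44,45,46.48, 69, 69, 73,78, 91] 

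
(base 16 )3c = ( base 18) 36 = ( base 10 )60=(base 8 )74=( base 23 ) 2e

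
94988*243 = 23082084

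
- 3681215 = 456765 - 4137980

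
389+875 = 1264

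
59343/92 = 645  +  3/92 = 645.03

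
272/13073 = 16/769 = 0.02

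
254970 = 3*84990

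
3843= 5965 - 2122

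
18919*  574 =10859506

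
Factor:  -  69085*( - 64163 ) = 4432700855 = 5^1*11^1*19^1*41^1*307^1*337^1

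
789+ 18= 807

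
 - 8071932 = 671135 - 8743067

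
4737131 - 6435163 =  - 1698032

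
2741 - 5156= - 2415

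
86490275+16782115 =103272390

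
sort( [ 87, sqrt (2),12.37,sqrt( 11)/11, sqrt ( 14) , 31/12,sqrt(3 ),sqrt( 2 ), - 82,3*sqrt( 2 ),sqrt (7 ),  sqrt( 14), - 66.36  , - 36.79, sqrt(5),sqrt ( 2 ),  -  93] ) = [ - 93, - 82, - 66.36, - 36.79,sqrt(11)/11,sqrt( 2),sqrt(2),  sqrt( 2 ),  sqrt(3 ),sqrt(5 ),31/12, sqrt ( 7 ),sqrt( 14),sqrt( 14 ),3*sqrt(2),12.37, 87]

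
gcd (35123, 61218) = 1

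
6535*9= 58815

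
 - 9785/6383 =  - 2 + 2981/6383 = -1.53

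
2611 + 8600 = 11211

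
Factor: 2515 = 5^1*503^1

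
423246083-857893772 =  - 434647689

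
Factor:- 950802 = - 2^1*3^1*107^1*1481^1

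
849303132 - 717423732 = 131879400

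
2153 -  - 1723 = 3876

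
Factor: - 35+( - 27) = -62 = -2^1*31^1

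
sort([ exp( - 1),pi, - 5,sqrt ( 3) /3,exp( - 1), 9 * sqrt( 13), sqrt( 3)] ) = [ - 5,exp( - 1 ), exp(- 1 ),sqrt(3) /3,sqrt(3), pi,9 * sqrt( 13)] 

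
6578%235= 233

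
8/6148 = 2/1537 = 0.00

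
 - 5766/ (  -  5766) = 1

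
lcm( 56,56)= 56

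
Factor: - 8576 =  - 2^7*67^1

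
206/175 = 1 + 31/175 = 1.18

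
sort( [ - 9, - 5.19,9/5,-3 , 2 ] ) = [ - 9,-5.19 ,-3,9/5,2]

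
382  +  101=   483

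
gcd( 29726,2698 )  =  2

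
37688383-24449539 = 13238844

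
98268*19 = 1867092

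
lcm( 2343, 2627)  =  86691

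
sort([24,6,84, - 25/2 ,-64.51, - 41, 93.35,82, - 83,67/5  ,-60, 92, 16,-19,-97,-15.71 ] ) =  [  -  97, - 83,-64.51 ,-60,-41, - 19, - 15.71,-25/2,6, 67/5 , 16, 24,82,84,92,93.35 ] 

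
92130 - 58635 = 33495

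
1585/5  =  317 = 317.00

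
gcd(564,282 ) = 282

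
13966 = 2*6983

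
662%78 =38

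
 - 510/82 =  - 255/41=- 6.22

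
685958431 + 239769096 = 925727527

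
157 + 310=467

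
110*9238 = 1016180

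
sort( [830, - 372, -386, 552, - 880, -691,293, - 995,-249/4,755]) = [-995, - 880,-691, - 386, - 372,  -  249/4,293, 552,755, 830 ] 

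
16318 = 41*398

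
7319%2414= 77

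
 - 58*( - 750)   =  43500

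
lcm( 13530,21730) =717090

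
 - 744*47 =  -34968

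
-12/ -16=3/4 = 0.75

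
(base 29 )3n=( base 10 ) 110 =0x6e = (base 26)46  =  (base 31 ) 3h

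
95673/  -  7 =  - 95673/7 = -13667.57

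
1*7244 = 7244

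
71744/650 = 35872/325= 110.38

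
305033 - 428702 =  - 123669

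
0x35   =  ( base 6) 125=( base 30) 1n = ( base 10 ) 53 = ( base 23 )27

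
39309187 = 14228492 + 25080695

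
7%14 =7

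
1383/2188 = 1383/2188 = 0.63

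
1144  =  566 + 578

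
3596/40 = 899/10 = 89.90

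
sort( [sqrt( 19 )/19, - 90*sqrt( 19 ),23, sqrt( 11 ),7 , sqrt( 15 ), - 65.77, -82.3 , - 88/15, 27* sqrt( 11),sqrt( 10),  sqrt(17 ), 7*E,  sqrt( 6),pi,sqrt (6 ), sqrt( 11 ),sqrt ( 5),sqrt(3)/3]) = [ - 90 * sqrt(19), -82.3 , - 65.77, - 88/15,sqrt(19)/19,sqrt( 3 )/3,sqrt( 5 ),sqrt( 6),sqrt(6),pi, sqrt ( 10),sqrt (11),sqrt( 11 ) , sqrt(15),sqrt(17), 7,7*E,23,27 *sqrt ( 11 ) ] 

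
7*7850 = 54950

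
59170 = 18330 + 40840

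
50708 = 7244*7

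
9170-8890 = 280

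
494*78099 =38580906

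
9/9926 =9/9926 = 0.00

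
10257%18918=10257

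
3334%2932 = 402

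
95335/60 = 19067/12 = 1588.92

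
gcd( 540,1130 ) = 10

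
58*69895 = 4053910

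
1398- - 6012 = 7410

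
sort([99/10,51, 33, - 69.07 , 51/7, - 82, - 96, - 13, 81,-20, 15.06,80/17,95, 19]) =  [ - 96 , - 82,-69.07,-20, - 13, 80/17,51/7, 99/10, 15.06,  19, 33, 51, 81, 95]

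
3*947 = 2841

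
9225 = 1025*9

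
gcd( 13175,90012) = 1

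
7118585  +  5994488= 13113073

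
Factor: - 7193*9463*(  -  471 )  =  3^1*157^1*7193^1*9463^1 = 32059726089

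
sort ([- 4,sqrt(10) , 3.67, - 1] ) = [-4,-1,  sqrt( 10),3.67 ] 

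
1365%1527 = 1365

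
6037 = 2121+3916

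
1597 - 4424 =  - 2827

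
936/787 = 1  +  149/787 = 1.19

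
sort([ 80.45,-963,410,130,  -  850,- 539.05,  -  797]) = [  -  963, - 850, - 797,  -  539.05,80.45, 130,410] 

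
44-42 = 2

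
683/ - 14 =-683/14 = - 48.79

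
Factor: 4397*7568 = 2^4*11^1*43^1*4397^1 = 33276496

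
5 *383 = 1915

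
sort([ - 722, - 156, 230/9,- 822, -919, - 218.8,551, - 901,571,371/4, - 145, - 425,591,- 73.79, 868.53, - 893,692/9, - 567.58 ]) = [  -  919, - 901, - 893, - 822,- 722 ,  -  567.58,  -  425, - 218.8, - 156, - 145,-73.79,230/9, 692/9 , 371/4,551,571,591 , 868.53]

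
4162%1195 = 577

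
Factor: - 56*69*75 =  - 289800=- 2^3*3^2*5^2*7^1*23^1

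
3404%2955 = 449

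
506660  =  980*517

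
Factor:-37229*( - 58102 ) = 2^1*11^1 * 19^1*59^1*139^1*631^1  =  2163079358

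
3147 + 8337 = 11484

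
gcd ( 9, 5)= 1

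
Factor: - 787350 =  - 2^1*3^1 * 5^2*29^1* 181^1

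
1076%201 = 71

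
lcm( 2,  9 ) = 18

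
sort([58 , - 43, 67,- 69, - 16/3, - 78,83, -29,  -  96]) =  [ - 96,-78,  -  69,-43,-29,-16/3,58,67,83]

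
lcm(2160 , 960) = 8640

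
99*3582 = 354618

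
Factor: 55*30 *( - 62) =  -  102300 =- 2^2*  3^1*5^2*11^1*31^1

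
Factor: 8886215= 5^1 * 13^1 * 136711^1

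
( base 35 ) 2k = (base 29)33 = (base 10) 90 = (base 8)132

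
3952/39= 101 + 1/3 = 101.33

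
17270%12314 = 4956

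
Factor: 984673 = 251^1*3923^1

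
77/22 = 3 + 1/2 = 3.50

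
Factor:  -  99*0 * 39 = 0^1 = 0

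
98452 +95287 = 193739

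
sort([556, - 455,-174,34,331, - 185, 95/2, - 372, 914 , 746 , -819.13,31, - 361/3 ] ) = [ - 819.13, - 455,- 372,- 185,-174, - 361/3,31 , 34,95/2,  331,556, 746,914 ]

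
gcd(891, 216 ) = 27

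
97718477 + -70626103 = 27092374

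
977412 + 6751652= 7729064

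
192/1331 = 192/1331 = 0.14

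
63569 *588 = 37378572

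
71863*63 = 4527369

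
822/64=411/32 = 12.84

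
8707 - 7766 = 941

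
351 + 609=960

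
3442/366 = 1721/183=9.40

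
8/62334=4/31167 = 0.00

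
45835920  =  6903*6640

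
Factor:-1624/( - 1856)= 7/8 = 2^(-3 )*7^1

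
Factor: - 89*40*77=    - 274120 = - 2^3*5^1  *  7^1 * 11^1*89^1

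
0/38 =0 =0.00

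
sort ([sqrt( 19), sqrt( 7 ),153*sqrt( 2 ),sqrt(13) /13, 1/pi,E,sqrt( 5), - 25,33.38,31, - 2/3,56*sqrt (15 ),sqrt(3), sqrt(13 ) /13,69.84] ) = [ - 25, - 2/3 , sqrt(13)/13,sqrt (13 ) /13,1/pi,sqrt(3 ) , sqrt(5),sqrt (7),E,sqrt(19),31, 33.38, 69.84, 153 * sqrt( 2),56 * sqrt( 15 )] 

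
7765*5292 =41092380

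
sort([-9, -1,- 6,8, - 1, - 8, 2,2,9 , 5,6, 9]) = [-9, - 8, - 6,-1,-1,2,2,5, 6,8, 9, 9]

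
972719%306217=54068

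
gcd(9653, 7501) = 1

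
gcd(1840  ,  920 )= 920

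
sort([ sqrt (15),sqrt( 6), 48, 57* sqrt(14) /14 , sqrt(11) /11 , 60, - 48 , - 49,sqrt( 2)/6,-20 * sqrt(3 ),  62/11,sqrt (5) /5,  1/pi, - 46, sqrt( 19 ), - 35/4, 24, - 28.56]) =[-49 ,  -  48, - 46, - 20*sqrt(3),-28.56,-35/4  ,  sqrt ( 2 )/6,sqrt (11) /11, 1/pi, sqrt(5)/5, sqrt ( 6 ) , sqrt(15), sqrt ( 19 ), 62/11, 57*sqrt( 14 )/14 , 24, 48 , 60 ]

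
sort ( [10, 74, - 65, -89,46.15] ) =[ - 89,-65,10,  46.15,  74] 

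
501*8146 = 4081146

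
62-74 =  - 12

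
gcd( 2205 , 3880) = 5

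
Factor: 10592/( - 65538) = -2^4 * 3^(- 2)*  11^( - 1 )=- 16/99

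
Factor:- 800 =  - 2^5*5^2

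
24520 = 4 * 6130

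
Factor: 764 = 2^2 *191^1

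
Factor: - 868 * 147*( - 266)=2^3*3^1*7^4 * 19^1*31^1=33940536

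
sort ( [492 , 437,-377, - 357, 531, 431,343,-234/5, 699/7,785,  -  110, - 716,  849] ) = [-716 , - 377 ,  -  357, - 110, - 234/5,699/7, 343, 431,437,  492 , 531,  785, 849] 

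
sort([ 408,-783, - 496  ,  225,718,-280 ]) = [ - 783, - 496, - 280,225,408,718 ] 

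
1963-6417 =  - 4454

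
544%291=253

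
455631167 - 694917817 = -239286650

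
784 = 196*4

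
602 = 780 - 178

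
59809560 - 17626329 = 42183231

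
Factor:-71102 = -2^1*73^1*487^1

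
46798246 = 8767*5338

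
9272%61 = 0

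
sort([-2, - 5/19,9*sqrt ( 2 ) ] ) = [ - 2, - 5/19 , 9*sqrt ( 2)]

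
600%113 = 35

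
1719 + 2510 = 4229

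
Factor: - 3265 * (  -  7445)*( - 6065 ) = -5^3*653^1*1213^1 * 1489^1 = - 147427565125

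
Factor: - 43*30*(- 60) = 77400 = 2^3* 3^2*5^2*43^1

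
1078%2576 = 1078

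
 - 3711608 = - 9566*388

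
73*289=21097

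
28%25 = 3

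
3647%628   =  507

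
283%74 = 61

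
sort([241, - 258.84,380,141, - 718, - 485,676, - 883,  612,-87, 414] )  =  [ - 883, - 718, - 485, - 258.84, -87,141,241, 380, 414 , 612 , 676 ]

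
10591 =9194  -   - 1397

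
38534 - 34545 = 3989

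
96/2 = 48 = 48.00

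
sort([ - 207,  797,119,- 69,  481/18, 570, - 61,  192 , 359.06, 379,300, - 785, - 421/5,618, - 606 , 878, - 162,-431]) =[ - 785, - 606, - 431, - 207, - 162,  -  421/5 , - 69, -61 , 481/18,119, 192,300 , 359.06,379, 570,  618,  797,  878 ]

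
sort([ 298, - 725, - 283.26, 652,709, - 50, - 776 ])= [ - 776,-725 ,-283.26, - 50 , 298,652,709 ]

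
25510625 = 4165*6125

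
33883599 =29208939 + 4674660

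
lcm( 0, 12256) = 0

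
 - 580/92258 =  - 1  +  45839/46129 = - 0.01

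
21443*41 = 879163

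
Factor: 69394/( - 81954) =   -  3^( - 2)*13^1*17^1*29^(- 1 ) = - 221/261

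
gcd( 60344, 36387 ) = 1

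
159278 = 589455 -430177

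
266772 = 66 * 4042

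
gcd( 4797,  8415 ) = 9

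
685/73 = 685/73 = 9.38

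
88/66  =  4/3 = 1.33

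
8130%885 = 165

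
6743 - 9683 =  - 2940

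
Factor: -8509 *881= -67^1*127^1*881^1 = - 7496429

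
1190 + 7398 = 8588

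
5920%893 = 562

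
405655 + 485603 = 891258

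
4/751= 4/751 = 0.01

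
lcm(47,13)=611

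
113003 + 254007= 367010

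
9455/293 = 9455/293 = 32.27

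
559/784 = 559/784 = 0.71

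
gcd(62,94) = 2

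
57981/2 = 28990+1/2 = 28990.50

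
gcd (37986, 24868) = 2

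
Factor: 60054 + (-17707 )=17^1* 47^1*53^1=42347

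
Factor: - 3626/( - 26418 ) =7/51 = 3^( - 1 )*7^1*17^( - 1) 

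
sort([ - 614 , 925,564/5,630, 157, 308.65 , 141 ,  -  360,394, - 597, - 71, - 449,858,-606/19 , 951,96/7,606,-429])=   [ - 614, - 597, - 449, - 429 , - 360, - 71 , - 606/19,96/7,564/5, 141,157 , 308.65, 394, 606, 630, 858, 925,951 ]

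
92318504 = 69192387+23126117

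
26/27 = 26/27  =  0.96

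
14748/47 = 14748/47 = 313.79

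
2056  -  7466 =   -  5410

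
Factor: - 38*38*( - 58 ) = 2^3*19^2*29^1  =  83752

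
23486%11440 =606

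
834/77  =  10 + 64/77 = 10.83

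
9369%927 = 99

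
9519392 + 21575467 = 31094859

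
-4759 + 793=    - 3966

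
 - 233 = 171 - 404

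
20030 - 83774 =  - 63744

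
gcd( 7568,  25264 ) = 16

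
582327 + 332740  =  915067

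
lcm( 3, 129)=129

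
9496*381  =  3617976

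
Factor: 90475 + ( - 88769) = 2^1*853^1 =1706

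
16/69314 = 8/34657 = 0.00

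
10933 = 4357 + 6576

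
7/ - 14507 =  - 7/14507 = - 0.00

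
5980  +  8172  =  14152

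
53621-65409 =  - 11788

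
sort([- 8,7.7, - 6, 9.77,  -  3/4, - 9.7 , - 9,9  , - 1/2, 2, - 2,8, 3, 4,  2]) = [ - 9.7,  -  9, - 8, - 6,-2 ,  -  3/4, - 1/2,  2,2, 3, 4,7.7  ,  8,9,  9.77]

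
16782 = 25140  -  8358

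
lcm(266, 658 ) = 12502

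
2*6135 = 12270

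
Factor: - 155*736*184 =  - 2^8*5^1*23^2*31^1 = -20990720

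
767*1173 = 899691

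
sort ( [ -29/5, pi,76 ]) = [ - 29/5,pi,76]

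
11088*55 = 609840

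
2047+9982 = 12029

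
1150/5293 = 1150/5293 = 0.22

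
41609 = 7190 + 34419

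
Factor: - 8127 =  - 3^3*7^1*43^1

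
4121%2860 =1261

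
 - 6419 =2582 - 9001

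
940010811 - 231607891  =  708402920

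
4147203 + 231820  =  4379023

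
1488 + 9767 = 11255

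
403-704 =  - 301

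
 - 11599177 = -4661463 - 6937714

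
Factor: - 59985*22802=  - 1367777970 = - 2^1*3^2* 5^1*13^1*31^1*43^1*877^1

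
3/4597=3/4597  =  0.00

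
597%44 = 25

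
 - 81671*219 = - 17885949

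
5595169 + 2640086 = 8235255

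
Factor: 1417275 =3^2*5^2*6299^1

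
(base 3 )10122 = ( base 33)2W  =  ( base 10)98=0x62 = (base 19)53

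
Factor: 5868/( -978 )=  -  2^1*3^1 = - 6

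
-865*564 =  - 487860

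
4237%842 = 27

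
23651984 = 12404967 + 11247017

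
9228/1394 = 4614/697 = 6.62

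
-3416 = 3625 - 7041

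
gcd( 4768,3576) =1192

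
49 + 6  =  55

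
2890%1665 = 1225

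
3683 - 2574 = 1109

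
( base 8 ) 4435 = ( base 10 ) 2333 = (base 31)2d8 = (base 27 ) 35B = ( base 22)4I1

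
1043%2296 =1043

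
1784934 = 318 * 5613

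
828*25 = 20700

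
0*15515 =0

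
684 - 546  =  138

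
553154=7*79022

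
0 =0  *46296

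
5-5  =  0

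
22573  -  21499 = 1074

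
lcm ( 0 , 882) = 0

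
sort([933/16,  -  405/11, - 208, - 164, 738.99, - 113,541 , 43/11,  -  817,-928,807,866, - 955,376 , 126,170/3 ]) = [ - 955, - 928 , - 817, - 208,  -  164,  -  113, - 405/11,43/11, 170/3,933/16,126,  376,  541,738.99,807, 866 ] 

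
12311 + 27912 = 40223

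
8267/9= 918 + 5/9 = 918.56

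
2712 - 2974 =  - 262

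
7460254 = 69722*107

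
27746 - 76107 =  - 48361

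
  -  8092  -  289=  -  8381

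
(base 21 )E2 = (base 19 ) FB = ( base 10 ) 296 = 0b100101000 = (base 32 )98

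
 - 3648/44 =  - 83 + 1/11= - 82.91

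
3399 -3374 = 25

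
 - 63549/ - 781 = 81 + 288/781=81.37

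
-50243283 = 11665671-61908954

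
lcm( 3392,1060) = 16960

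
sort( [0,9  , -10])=[-10,0, 9 ] 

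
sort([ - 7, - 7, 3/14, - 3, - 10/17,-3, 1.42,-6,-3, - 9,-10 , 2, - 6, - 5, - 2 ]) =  [ - 10, - 9,- 7, - 7, - 6, - 6, - 5, - 3, - 3 , - 3,  -  2,-10/17, 3/14, 1.42, 2]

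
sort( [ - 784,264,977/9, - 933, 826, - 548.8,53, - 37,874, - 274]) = [- 933, -784, - 548.8, - 274,-37,53,977/9,264, 826, 874 ] 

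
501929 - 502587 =  -  658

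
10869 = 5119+5750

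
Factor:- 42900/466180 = -15/163 = -3^1*5^1*163^( - 1)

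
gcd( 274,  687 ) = 1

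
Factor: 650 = 2^1 *5^2*13^1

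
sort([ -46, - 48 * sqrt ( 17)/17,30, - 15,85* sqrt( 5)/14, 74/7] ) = [ - 46, - 15, - 48*sqrt( 17)/17,74/7,85 * sqrt( 5 ) /14, 30]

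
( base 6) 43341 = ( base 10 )5965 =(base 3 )22011221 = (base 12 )3551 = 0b1011101001101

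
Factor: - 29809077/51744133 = -3^1*7^( - 1)*47^ ( - 1)*467^1*21277^1*157277^ (-1)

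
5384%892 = 32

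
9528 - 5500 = 4028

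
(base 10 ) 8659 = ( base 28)B17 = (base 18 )18D1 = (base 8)20723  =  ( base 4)2013103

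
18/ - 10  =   - 9/5= - 1.80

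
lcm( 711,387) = 30573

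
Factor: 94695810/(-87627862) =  - 3^1 * 5^1*7^( - 1)*11^2*19^1*59^ (-1) * 1373^1 * 106087^( - 1) = - 47347905/43813931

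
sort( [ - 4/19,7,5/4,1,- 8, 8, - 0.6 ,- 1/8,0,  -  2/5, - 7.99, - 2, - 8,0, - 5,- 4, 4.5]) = [ - 8, - 8, - 7.99 ,  -  5,-4,-2,-0.6, -2/5, - 4/19 ,-1/8 , 0,0 , 1, 5/4, 4.5, 7, 8 ] 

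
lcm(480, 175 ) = 16800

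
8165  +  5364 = 13529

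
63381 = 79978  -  16597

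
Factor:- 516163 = - 516163^1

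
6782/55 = 123  +  17/55 = 123.31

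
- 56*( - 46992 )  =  2631552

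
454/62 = 7+ 10/31 = 7.32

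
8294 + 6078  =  14372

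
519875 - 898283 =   -  378408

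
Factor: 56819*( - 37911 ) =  - 3^1*7^1*8117^1* 12637^1  =  - 2154065109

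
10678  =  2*5339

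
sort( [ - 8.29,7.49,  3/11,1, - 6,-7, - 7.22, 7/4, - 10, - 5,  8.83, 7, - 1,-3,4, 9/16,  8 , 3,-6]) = [ - 10 ,  -  8.29, - 7.22,-7, - 6,- 6,-5, - 3,  -  1, 3/11,9/16, 1,7/4, 3, 4,  7  ,  7.49,8, 8.83] 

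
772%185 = 32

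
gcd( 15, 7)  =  1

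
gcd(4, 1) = 1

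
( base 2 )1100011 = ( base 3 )10200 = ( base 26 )3l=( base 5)344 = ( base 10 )99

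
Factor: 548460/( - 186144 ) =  - 165/56=- 2^( - 3 )*3^1*5^1*7^( - 1)*11^1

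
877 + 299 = 1176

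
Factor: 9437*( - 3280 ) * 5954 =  - 184296305440 =- 2^5*5^1*13^1 * 41^1*229^1 * 9437^1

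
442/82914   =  17/3189 = 0.01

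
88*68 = 5984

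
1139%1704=1139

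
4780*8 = 38240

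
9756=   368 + 9388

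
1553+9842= 11395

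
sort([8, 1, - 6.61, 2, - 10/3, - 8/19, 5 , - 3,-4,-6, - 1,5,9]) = [ - 6.61,-6, - 4, - 10/3, - 3, -1,-8/19,1,2, 5,5, 8,9 ]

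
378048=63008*6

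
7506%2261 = 723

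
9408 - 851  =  8557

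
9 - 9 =0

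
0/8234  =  0 = 0.00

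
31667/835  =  37+ 772/835 = 37.92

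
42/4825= 42/4825= 0.01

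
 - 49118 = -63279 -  - 14161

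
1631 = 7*233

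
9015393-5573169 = 3442224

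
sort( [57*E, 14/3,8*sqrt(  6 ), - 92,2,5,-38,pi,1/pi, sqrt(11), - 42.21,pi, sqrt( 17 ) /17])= [- 92, - 42.21, - 38,sqrt( 17) /17,1/pi, 2,pi,pi,sqrt(11 ),14/3,5,8*sqrt(6),57*E ] 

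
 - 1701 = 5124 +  - 6825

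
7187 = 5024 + 2163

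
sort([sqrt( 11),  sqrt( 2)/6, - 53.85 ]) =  [-53.85, sqrt( 2)/6, sqrt(11 ) ]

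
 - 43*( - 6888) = 296184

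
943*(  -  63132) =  - 59533476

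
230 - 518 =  - 288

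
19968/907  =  19968/907= 22.02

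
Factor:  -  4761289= - 13^1*41^1 * 8933^1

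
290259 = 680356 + -390097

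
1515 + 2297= 3812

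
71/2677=71/2677 = 0.03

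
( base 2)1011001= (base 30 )2t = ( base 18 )4H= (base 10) 89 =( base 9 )108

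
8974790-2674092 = 6300698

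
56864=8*7108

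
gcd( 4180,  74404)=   836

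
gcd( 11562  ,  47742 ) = 6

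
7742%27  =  20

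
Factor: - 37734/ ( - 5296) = 57/8 = 2^( - 3 )*3^1*19^1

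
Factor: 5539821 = 3^1*7^1*251^1*1051^1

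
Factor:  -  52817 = - 52817^1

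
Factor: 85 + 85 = 2^1*5^1*17^1= 170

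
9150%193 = 79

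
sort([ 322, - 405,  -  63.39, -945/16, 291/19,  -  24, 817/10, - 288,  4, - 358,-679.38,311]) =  [ -679.38,-405, - 358,-288, - 63.39,  -  945/16,  -  24, 4,  291/19,817/10, 311,322] 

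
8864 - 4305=4559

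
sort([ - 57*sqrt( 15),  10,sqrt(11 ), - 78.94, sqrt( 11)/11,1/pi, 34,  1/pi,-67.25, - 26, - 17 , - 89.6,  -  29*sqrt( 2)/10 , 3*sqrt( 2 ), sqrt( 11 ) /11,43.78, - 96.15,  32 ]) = [ - 57*sqrt( 15), - 96.15, - 89.6 , - 78.94, - 67.25, - 26 , - 17,-29 * sqrt( 2)/10 , sqrt( 11 ) /11, sqrt( 11) /11,1/pi, 1/pi,sqrt( 11), 3*sqrt(2),10,32, 34,43.78] 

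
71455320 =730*97884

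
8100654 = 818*9903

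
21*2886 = 60606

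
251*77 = 19327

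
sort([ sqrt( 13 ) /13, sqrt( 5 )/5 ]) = [ sqrt ( 13 )/13, sqrt( 5)/5]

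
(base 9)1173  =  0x36C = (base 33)QI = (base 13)525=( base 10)876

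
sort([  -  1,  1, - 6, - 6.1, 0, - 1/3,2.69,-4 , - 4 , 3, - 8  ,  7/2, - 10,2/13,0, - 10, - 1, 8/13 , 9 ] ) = [ - 10, - 10 , - 8, - 6.1,- 6, - 4, - 4,-1, - 1 , - 1/3, 0,0,2/13,8/13,1,2.69 , 3, 7/2,  9]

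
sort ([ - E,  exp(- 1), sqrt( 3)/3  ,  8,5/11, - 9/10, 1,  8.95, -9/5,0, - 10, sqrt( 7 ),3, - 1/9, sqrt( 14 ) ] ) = [ - 10, - E, - 9/5, - 9/10, - 1/9,0, exp( - 1),5/11, sqrt( 3 ) /3, 1, sqrt( 7),  3,sqrt( 14 ),  8 , 8.95]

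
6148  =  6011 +137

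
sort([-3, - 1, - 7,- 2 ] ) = [ - 7, - 3,-2,  -  1 ] 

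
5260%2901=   2359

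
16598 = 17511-913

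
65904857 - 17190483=48714374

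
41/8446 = 1/206 = 0.00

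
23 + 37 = 60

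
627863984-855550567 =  - 227686583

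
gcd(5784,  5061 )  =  723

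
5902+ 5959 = 11861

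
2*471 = 942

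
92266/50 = 46133/25 = 1845.32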